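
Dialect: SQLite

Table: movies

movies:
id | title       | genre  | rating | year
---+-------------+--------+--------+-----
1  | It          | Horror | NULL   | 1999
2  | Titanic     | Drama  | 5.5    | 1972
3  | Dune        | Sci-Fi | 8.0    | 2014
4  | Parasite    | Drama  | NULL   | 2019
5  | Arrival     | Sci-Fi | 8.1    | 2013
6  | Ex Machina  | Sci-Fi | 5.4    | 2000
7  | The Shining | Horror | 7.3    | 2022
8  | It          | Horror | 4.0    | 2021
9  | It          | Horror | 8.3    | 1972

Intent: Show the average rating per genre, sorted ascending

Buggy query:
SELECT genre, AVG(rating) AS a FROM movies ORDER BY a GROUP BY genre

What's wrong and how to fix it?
Bug: GROUP BY must precede ORDER BY

Fix: Reorder: SELECT … FROM … GROUP BY … ORDER BY …

Corrected query:
SELECT genre, AVG(rating) AS a FROM movies GROUP BY genre ORDER BY a

Result:
genre  | a       
-------+---------
Drama  | 5.5     
Horror | 6.533333
Sci-Fi | 7.166667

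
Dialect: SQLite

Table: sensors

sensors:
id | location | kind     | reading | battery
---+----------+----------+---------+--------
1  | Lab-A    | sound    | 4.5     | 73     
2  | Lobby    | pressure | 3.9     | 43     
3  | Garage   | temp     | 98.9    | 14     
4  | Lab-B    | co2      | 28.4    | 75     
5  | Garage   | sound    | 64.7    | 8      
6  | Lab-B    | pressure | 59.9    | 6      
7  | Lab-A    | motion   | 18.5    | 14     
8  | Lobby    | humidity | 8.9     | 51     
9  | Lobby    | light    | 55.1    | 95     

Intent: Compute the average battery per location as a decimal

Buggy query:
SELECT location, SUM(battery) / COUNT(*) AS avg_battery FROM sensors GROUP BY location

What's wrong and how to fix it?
Bug: Both operands are integers, so '/' performs integer division and truncates

Fix: Cast one side to REAL so the division keeps the fractional part

Corrected query:
SELECT location, SUM(battery) * 1.0 / COUNT(*) AS avg_battery FROM sensors GROUP BY location

Result:
location | avg_battery
---------+------------
Garage   | 11         
Lab-A    | 43.5       
Lab-B    | 40.5       
Lobby    | 63         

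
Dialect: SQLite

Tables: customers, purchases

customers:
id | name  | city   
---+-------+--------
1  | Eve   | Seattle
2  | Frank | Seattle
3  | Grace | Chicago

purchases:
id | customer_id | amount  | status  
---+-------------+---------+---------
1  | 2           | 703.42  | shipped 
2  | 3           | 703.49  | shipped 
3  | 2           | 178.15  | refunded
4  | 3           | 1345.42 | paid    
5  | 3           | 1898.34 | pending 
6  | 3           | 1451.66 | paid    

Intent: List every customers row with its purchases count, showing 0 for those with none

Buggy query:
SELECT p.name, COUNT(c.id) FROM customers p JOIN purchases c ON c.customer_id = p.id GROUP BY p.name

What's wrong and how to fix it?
Bug: An inner join excludes parents with zero children

Fix: Use LEFT JOIN so parents without children still appear (COUNT(c.id) gives 0)

Corrected query:
SELECT p.name, COUNT(c.id) FROM customers p LEFT JOIN purchases c ON c.customer_id = p.id GROUP BY p.name

Result:
name  | COUNT(c.id)
------+------------
Eve   | 0          
Frank | 2          
Grace | 4          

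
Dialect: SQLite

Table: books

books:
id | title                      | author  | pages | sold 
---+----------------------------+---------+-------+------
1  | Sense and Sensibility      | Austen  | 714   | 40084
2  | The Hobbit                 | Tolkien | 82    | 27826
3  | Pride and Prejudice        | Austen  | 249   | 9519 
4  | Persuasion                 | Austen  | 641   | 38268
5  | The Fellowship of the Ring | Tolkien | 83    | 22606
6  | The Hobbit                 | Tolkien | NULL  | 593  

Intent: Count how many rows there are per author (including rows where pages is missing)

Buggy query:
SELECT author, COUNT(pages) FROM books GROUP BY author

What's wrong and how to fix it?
Bug: COUNT(column) counts non-NULL values only; rows with NULL pages aren't counted

Fix: Use COUNT(*) to count all rows regardless of NULL

Corrected query:
SELECT author, COUNT(*) FROM books GROUP BY author

Result:
author  | COUNT(*)
--------+---------
Austen  | 3       
Tolkien | 3       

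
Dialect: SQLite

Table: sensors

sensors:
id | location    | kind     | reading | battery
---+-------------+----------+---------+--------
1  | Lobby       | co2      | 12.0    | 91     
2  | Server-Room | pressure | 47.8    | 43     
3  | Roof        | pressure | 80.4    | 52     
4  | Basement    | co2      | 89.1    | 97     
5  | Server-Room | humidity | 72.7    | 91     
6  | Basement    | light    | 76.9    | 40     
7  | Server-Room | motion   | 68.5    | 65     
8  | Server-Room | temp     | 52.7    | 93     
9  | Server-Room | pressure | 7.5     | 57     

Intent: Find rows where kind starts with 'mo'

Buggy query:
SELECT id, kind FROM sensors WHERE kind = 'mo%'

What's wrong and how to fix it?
Bug: '=' compares the literal string including the % character; pattern matching needs LIKE

Fix: Use LIKE for wildcard pattern matching

Corrected query:
SELECT id, kind FROM sensors WHERE kind LIKE 'mo%'

Result:
id | kind  
---+-------
7  | motion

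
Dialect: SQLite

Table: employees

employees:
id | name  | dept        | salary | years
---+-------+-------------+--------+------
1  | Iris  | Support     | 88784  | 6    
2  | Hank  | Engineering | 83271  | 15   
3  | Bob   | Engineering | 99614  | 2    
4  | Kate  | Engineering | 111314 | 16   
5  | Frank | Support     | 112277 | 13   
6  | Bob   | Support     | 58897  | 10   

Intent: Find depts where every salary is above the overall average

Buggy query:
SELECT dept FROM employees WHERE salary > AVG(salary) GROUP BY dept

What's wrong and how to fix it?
Bug: WHERE evaluates per row before aggregation, so AVG() is unavailable

Fix: Compute the overall average in a scalar subquery and compare each group's MIN against it in HAVING

Corrected query:
SELECT dept FROM employees GROUP BY dept HAVING MIN(salary) > (SELECT AVG(salary) FROM employees)

Result:
(no rows)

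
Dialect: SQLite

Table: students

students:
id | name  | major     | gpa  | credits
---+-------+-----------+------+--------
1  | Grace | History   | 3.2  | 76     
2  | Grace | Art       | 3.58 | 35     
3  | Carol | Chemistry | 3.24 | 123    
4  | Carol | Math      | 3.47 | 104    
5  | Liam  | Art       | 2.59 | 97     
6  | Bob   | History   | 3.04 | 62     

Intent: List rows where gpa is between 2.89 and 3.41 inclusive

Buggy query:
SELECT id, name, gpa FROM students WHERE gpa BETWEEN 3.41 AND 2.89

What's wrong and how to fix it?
Bug: BETWEEN expects the lower bound first; with 3.41 AND 2.89 the range is empty

Fix: Write BETWEEN 2.89 AND 3.41

Corrected query:
SELECT id, name, gpa FROM students WHERE gpa BETWEEN 2.89 AND 3.41

Result:
id | name  | gpa 
---+-------+-----
1  | Grace | 3.2 
3  | Carol | 3.24
6  | Bob   | 3.04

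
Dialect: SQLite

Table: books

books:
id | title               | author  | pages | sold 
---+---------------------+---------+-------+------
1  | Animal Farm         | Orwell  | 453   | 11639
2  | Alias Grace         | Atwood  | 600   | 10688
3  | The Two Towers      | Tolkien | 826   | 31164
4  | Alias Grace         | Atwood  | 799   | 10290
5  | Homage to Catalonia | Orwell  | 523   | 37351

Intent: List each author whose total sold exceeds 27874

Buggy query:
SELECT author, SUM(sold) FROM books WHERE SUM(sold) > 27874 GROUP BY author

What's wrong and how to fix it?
Bug: Aggregate functions cannot appear in a WHERE clause

Fix: Move the aggregate condition to a HAVING clause

Corrected query:
SELECT author, SUM(sold) FROM books GROUP BY author HAVING SUM(sold) > 27874

Result:
author  | SUM(sold)
--------+----------
Orwell  | 48990    
Tolkien | 31164    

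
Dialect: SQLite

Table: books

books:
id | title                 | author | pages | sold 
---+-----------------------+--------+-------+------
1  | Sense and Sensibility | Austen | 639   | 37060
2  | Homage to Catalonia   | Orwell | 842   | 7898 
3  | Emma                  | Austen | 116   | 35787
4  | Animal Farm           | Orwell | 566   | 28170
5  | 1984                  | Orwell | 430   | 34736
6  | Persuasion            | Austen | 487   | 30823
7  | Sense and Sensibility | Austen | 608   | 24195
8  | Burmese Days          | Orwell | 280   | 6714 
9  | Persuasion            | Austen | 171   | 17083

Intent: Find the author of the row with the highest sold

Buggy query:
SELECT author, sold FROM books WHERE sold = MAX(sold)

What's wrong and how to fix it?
Bug: WHERE is evaluated per row; an aggregate over the whole table isn't defined there

Fix: Wrap MAX in a scalar subquery so WHERE compares against a single value

Corrected query:
SELECT author, sold FROM books WHERE sold = (SELECT MAX(sold) FROM books)

Result:
author | sold 
-------+------
Austen | 37060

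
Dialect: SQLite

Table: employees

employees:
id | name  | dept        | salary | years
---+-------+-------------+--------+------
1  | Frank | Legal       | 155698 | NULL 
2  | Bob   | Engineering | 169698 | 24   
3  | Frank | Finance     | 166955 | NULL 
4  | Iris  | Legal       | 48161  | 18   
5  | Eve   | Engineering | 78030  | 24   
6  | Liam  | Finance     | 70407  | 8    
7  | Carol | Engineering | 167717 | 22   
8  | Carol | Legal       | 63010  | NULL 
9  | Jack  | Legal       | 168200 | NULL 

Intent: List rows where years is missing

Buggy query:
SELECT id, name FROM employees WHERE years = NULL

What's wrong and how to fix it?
Bug: Comparing to NULL with '=' never matches; NULL = NULL is unknown, not true

Fix: Replace '= NULL' with 'IS NULL'

Corrected query:
SELECT id, name FROM employees WHERE years IS NULL

Result:
id | name 
---+------
1  | Frank
3  | Frank
8  | Carol
9  | Jack 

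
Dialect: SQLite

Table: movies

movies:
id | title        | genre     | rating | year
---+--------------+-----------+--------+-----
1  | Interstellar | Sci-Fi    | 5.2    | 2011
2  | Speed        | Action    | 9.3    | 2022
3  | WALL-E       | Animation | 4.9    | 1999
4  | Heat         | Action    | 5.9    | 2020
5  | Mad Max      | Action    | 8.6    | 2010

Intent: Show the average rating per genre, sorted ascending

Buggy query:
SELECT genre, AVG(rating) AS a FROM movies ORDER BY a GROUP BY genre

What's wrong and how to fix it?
Bug: GROUP BY must precede ORDER BY

Fix: Reorder: SELECT … FROM … GROUP BY … ORDER BY …

Corrected query:
SELECT genre, AVG(rating) AS a FROM movies GROUP BY genre ORDER BY a

Result:
genre     | a       
----------+---------
Animation | 4.9     
Sci-Fi    | 5.2     
Action    | 7.933333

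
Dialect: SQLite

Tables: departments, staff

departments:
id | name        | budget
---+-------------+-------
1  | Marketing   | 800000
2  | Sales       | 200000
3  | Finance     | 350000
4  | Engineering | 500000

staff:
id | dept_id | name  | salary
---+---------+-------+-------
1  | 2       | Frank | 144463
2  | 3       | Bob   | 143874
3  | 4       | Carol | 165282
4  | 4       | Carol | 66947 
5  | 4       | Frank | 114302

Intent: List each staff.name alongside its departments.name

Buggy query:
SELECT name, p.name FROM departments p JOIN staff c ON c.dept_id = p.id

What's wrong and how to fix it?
Bug: Both tables have a 'name' column; the unqualified reference is ambiguous

Fix: Prefix ambiguous columns with the table alias

Corrected query:
SELECT c.name, p.name FROM departments p JOIN staff c ON c.dept_id = p.id

Result:
name  | name       
------+------------
Frank | Sales      
Bob   | Finance    
Carol | Engineering
Carol | Engineering
Frank | Engineering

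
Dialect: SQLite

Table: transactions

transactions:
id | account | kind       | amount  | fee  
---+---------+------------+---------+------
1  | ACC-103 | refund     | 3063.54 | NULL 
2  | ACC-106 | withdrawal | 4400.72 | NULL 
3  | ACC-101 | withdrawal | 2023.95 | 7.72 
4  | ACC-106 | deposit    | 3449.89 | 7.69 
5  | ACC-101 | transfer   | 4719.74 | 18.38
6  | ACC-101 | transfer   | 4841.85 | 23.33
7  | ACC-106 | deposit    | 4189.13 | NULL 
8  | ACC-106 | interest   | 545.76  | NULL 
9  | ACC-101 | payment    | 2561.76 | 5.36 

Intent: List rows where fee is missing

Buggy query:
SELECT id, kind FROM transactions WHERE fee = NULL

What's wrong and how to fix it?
Bug: '= NULL' is always unknown in SQL three-valued logic, so no rows match

Fix: Use IS NULL to test for NULL

Corrected query:
SELECT id, kind FROM transactions WHERE fee IS NULL

Result:
id | kind      
---+-----------
1  | refund    
2  | withdrawal
7  | deposit   
8  | interest  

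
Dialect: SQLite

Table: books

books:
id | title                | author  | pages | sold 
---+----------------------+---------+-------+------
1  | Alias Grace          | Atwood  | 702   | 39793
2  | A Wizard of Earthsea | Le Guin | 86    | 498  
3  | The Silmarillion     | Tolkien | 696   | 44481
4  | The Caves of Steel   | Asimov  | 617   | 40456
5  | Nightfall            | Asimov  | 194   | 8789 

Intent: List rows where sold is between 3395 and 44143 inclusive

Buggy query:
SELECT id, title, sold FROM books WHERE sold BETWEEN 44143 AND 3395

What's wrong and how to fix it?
Bug: The bounds are reversed; BETWEEN a AND b requires a <= b to match anything

Fix: Swap the bounds so the smaller value comes first

Corrected query:
SELECT id, title, sold FROM books WHERE sold BETWEEN 3395 AND 44143

Result:
id | title              | sold 
---+--------------------+------
1  | Alias Grace        | 39793
4  | The Caves of Steel | 40456
5  | Nightfall          | 8789 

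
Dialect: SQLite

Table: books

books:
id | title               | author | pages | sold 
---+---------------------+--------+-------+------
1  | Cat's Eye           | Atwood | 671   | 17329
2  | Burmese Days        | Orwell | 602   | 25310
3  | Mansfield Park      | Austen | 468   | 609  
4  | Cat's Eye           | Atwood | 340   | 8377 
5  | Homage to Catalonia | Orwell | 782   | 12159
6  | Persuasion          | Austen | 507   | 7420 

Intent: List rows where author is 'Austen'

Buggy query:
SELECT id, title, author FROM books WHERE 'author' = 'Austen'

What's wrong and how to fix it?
Bug: 'author' in single quotes is a string literal, not the column; the comparison is literal-vs-literal and never true

Fix: Remove the quotes around the column name (or use double quotes for an identifier)

Corrected query:
SELECT id, title, author FROM books WHERE author = 'Austen'

Result:
id | title          | author
---+----------------+-------
3  | Mansfield Park | Austen
6  | Persuasion     | Austen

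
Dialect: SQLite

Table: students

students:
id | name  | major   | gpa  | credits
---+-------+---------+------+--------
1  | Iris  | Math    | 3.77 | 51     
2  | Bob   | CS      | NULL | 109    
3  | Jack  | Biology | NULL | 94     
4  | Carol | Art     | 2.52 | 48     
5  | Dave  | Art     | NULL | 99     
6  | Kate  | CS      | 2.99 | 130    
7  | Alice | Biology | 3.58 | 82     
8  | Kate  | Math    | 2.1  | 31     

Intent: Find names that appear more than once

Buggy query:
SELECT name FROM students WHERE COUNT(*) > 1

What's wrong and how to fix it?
Bug: WHERE can't reference COUNT(*); aggregates are computed after WHERE

Fix: GROUP BY name, then filter groups with HAVING COUNT(*) > 1

Corrected query:
SELECT name FROM students GROUP BY name HAVING COUNT(*) > 1

Result:
name
----
Kate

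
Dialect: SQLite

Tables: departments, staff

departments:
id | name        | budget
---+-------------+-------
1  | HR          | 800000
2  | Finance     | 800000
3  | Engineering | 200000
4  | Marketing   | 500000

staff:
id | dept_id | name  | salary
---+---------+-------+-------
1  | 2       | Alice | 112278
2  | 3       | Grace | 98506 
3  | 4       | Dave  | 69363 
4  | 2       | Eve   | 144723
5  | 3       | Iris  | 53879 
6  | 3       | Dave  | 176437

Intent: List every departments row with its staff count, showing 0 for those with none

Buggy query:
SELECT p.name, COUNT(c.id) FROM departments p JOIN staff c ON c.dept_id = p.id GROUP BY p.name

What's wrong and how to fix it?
Bug: An inner join excludes parents with zero children

Fix: Use LEFT JOIN so parents without children still appear (COUNT(c.id) gives 0)

Corrected query:
SELECT p.name, COUNT(c.id) FROM departments p LEFT JOIN staff c ON c.dept_id = p.id GROUP BY p.name

Result:
name        | COUNT(c.id)
------------+------------
Engineering | 3          
Finance     | 2          
HR          | 0          
Marketing   | 1          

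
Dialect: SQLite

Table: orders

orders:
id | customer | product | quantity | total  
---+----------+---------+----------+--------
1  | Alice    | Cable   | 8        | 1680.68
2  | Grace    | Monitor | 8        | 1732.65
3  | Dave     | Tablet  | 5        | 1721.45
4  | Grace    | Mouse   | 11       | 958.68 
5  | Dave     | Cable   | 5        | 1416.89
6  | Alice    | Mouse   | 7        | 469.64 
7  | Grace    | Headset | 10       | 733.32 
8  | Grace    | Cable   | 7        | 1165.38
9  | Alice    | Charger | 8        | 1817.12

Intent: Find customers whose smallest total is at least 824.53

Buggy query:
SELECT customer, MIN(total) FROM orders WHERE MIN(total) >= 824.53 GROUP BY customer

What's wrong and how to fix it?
Bug: Aggregates like MIN are computed per group after WHERE runs

Fix: Replace WHERE with HAVING after the GROUP BY

Corrected query:
SELECT customer, MIN(total) FROM orders GROUP BY customer HAVING MIN(total) >= 824.53

Result:
customer | MIN(total)
---------+-----------
Dave     | 1416.89   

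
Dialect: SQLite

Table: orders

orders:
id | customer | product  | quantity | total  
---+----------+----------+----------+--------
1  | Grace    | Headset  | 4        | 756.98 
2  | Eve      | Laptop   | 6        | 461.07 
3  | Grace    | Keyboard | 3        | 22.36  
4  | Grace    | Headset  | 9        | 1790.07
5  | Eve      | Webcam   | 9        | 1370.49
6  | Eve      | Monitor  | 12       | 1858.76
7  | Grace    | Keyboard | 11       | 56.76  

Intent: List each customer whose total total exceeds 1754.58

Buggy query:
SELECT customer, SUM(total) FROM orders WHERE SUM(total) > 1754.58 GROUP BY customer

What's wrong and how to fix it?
Bug: Aggregate functions cannot appear in a WHERE clause

Fix: Use HAVING (which filters groups after aggregation) instead of WHERE

Corrected query:
SELECT customer, SUM(total) FROM orders GROUP BY customer HAVING SUM(total) > 1754.58

Result:
customer | SUM(total)
---------+-----------
Eve      | 3690.32   
Grace    | 2626.17   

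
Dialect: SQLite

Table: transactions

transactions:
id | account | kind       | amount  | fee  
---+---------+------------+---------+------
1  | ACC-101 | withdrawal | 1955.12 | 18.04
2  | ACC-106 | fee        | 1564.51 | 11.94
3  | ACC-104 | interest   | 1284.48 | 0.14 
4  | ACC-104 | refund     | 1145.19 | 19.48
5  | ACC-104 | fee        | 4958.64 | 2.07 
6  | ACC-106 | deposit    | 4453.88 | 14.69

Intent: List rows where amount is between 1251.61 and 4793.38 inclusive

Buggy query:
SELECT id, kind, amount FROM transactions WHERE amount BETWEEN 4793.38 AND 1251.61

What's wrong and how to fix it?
Bug: BETWEEN expects the lower bound first; with 4793.38 AND 1251.61 the range is empty

Fix: Swap the bounds so the smaller value comes first

Corrected query:
SELECT id, kind, amount FROM transactions WHERE amount BETWEEN 1251.61 AND 4793.38

Result:
id | kind       | amount 
---+------------+--------
1  | withdrawal | 1955.12
2  | fee        | 1564.51
3  | interest   | 1284.48
6  | deposit    | 4453.88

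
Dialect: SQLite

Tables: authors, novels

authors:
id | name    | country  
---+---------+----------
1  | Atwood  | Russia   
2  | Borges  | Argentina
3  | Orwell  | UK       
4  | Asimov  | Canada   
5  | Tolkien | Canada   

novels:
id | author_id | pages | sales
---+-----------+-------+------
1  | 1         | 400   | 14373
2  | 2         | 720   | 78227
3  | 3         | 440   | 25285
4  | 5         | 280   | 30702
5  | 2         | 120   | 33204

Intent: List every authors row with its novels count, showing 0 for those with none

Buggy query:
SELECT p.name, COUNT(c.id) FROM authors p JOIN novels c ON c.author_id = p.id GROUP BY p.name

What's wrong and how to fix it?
Bug: INNER JOIN drops authors rows that have no matching novels rows

Fix: Use LEFT JOIN so parents without children still appear (COUNT(c.id) gives 0)

Corrected query:
SELECT p.name, COUNT(c.id) FROM authors p LEFT JOIN novels c ON c.author_id = p.id GROUP BY p.name

Result:
name    | COUNT(c.id)
--------+------------
Asimov  | 0          
Atwood  | 1          
Borges  | 2          
Orwell  | 1          
Tolkien | 1          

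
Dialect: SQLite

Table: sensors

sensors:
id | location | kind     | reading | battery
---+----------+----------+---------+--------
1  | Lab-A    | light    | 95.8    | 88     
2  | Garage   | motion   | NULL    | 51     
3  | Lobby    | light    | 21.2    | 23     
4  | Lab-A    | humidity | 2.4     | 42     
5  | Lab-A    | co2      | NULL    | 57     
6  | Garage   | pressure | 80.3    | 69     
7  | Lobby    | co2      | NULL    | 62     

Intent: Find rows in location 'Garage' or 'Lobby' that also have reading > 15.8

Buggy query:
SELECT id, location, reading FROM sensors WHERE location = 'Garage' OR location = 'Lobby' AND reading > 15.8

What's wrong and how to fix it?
Bug: AND binds tighter than OR, so this parses as location = 'Garage' OR (location = 'Lobby' AND reading > 15.8)

Fix: Group the OR with parentheses (or use IN), then AND the threshold

Corrected query:
SELECT id, location, reading FROM sensors WHERE (location = 'Garage' OR location = 'Lobby') AND reading > 15.8

Result:
id | location | reading
---+----------+--------
3  | Lobby    | 21.2   
6  | Garage   | 80.3   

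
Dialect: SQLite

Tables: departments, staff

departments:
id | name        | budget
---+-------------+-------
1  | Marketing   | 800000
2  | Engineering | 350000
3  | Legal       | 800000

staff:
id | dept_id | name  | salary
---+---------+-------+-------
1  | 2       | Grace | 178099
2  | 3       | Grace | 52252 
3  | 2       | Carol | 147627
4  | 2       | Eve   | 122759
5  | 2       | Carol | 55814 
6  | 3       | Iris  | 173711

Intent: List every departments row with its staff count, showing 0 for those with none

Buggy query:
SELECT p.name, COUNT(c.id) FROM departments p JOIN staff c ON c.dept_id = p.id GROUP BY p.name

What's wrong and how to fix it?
Bug: INNER JOIN drops departments rows that have no matching staff rows

Fix: Switch to LEFT JOIN to retain unmatched parent rows

Corrected query:
SELECT p.name, COUNT(c.id) FROM departments p LEFT JOIN staff c ON c.dept_id = p.id GROUP BY p.name

Result:
name        | COUNT(c.id)
------------+------------
Engineering | 4          
Legal       | 2          
Marketing   | 0          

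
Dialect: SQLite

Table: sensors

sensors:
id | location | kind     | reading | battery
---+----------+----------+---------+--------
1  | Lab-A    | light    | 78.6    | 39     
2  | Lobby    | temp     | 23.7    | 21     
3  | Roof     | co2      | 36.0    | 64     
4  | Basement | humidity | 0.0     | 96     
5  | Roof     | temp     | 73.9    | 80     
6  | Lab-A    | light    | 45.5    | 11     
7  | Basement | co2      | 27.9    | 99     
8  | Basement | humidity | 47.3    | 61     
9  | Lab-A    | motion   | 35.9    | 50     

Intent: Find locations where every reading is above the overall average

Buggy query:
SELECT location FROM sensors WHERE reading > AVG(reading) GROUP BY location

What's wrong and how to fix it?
Bug: WHERE evaluates per row before aggregation, so AVG() is unavailable

Fix: Compute the overall average in a scalar subquery and compare each group's MIN against it in HAVING

Corrected query:
SELECT location FROM sensors GROUP BY location HAVING MIN(reading) > (SELECT AVG(reading) FROM sensors)

Result:
(no rows)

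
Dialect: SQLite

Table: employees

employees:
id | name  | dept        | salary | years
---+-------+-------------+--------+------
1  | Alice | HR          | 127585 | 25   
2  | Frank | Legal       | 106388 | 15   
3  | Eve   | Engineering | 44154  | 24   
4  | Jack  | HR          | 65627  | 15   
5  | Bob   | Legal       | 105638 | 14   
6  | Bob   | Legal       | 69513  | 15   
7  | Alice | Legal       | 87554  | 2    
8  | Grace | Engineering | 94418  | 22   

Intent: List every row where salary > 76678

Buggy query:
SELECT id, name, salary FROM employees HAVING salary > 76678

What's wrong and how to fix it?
Bug: HAVING filters the output of aggregation, but this query has no GROUP BY and no aggregate functions, so SQLite rejects it (HAVING clause on a non-aggregate query); the condition here is per row

Fix: Replace HAVING with WHERE since the condition applies to individual rows

Corrected query:
SELECT id, name, salary FROM employees WHERE salary > 76678

Result:
id | name  | salary
---+-------+-------
1  | Alice | 127585
2  | Frank | 106388
5  | Bob   | 105638
7  | Alice | 87554 
8  | Grace | 94418 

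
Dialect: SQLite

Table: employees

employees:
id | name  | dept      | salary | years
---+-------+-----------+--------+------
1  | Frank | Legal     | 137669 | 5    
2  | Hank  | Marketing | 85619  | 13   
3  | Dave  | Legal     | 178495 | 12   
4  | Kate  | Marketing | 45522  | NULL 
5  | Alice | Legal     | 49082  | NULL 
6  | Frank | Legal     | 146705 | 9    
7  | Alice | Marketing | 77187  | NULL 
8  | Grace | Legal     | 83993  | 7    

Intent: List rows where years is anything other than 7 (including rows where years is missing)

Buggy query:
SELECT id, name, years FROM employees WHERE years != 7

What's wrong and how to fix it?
Bug: Inequality against NULL is unknown, not true; rows with NULL are dropped

Fix: Handle NULL separately with IS NULL alongside the inequality

Corrected query:
SELECT id, name, years FROM employees WHERE years != 7 OR years IS NULL

Result:
id | name  | years
---+-------+------
1  | Frank | 5    
2  | Hank  | 13   
3  | Dave  | 12   
4  | Kate  | NULL 
5  | Alice | NULL 
6  | Frank | 9    
7  | Alice | NULL 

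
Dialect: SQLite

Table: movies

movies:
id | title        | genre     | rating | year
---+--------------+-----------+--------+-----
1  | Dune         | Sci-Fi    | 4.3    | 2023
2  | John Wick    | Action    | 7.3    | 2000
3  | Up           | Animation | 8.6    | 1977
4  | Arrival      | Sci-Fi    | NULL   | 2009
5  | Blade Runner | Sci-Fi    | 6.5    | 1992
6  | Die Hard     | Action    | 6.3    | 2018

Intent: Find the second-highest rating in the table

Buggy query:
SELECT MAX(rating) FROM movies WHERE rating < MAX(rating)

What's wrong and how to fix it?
Bug: The inner MAX is an aggregate inside WHERE, which is not allowed

Fix: Compute the overall MAX in a subquery, then take MAX of rows below it

Corrected query:
SELECT MAX(rating) FROM movies WHERE rating < (SELECT MAX(rating) FROM movies)

Result:
MAX(rating)
-----------
7.3        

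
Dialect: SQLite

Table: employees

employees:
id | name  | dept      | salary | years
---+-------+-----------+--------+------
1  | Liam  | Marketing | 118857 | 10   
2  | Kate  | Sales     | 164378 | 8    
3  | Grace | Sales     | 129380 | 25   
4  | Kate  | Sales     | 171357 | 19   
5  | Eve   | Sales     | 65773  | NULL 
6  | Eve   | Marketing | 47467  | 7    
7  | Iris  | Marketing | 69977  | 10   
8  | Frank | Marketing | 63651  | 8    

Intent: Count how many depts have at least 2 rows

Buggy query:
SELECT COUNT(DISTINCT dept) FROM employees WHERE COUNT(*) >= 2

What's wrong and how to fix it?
Bug: COUNT(*) cannot appear in WHERE; the per-group count doesn't exist yet

Fix: Use a subquery that GROUPs and filters with HAVING, then count its rows

Corrected query:
SELECT COUNT(*) FROM (SELECT dept FROM employees GROUP BY dept HAVING COUNT(*) >= 2)

Result:
COUNT(*)
--------
2       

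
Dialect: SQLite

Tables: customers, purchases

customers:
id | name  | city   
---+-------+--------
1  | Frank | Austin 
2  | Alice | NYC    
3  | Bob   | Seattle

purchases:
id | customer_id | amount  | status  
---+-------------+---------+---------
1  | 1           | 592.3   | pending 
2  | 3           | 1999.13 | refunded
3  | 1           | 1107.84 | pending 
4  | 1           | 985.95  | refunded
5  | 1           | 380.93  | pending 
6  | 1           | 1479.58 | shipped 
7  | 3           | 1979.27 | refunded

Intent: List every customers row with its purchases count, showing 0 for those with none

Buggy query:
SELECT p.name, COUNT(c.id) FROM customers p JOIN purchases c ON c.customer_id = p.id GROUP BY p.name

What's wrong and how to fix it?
Bug: INNER JOIN drops customers rows that have no matching purchases rows

Fix: Switch to LEFT JOIN to retain unmatched parent rows

Corrected query:
SELECT p.name, COUNT(c.id) FROM customers p LEFT JOIN purchases c ON c.customer_id = p.id GROUP BY p.name

Result:
name  | COUNT(c.id)
------+------------
Alice | 0          
Bob   | 2          
Frank | 5          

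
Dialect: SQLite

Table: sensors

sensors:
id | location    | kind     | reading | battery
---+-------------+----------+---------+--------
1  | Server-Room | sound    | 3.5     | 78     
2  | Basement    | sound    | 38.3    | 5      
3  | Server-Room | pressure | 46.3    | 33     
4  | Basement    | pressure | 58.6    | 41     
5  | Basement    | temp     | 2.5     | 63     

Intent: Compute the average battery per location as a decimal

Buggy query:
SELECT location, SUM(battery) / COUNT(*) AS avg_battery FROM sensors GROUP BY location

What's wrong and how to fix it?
Bug: SUM(battery) and COUNT(*) are both integers; the division truncates the fractional part

Fix: Multiply by 1.0 (or CAST to REAL) to force floating-point division

Corrected query:
SELECT location, SUM(battery) * 1.0 / COUNT(*) AS avg_battery FROM sensors GROUP BY location

Result:
location    | avg_battery
------------+------------
Basement    | 36.333333  
Server-Room | 55.5       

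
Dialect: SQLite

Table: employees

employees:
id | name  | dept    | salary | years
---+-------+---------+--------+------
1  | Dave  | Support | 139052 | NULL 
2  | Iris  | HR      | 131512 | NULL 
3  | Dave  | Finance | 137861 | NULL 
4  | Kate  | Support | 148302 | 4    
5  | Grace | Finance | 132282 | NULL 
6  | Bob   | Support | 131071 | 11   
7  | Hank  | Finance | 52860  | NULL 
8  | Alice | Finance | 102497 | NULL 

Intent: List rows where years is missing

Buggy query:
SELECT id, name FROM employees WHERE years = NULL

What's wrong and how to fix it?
Bug: Comparing to NULL with '=' never matches; NULL = NULL is unknown, not true

Fix: Replace '= NULL' with 'IS NULL'

Corrected query:
SELECT id, name FROM employees WHERE years IS NULL

Result:
id | name 
---+------
1  | Dave 
2  | Iris 
3  | Dave 
5  | Grace
7  | Hank 
8  | Alice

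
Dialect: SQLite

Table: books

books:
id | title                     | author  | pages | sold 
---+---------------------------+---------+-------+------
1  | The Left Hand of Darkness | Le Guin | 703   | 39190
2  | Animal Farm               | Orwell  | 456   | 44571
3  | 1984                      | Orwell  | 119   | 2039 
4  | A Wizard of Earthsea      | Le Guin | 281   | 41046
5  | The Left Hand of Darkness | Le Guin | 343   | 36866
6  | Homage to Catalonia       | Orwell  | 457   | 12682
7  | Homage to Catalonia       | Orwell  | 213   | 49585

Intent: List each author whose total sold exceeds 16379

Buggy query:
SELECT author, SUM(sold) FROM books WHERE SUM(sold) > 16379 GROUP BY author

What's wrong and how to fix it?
Bug: WHERE runs before GROUP BY, so aggregates aren't available there

Fix: Move the aggregate condition to a HAVING clause

Corrected query:
SELECT author, SUM(sold) FROM books GROUP BY author HAVING SUM(sold) > 16379

Result:
author  | SUM(sold)
--------+----------
Le Guin | 117102   
Orwell  | 108877   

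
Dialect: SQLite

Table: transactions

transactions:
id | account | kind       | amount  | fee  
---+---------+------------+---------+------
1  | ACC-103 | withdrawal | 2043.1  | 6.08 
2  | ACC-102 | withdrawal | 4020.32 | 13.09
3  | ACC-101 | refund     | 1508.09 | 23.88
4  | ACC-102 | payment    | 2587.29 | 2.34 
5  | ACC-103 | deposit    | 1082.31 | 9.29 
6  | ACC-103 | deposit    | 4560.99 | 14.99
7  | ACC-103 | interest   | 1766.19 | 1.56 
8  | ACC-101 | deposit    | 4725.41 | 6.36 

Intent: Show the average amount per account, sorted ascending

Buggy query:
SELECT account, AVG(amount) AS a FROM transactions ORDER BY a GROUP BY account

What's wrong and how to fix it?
Bug: GROUP BY must precede ORDER BY

Fix: Reorder: SELECT … FROM … GROUP BY … ORDER BY …

Corrected query:
SELECT account, AVG(amount) AS a FROM transactions GROUP BY account ORDER BY a

Result:
account | a        
--------+----------
ACC-103 | 2363.1475
ACC-101 | 3116.75  
ACC-102 | 3303.805 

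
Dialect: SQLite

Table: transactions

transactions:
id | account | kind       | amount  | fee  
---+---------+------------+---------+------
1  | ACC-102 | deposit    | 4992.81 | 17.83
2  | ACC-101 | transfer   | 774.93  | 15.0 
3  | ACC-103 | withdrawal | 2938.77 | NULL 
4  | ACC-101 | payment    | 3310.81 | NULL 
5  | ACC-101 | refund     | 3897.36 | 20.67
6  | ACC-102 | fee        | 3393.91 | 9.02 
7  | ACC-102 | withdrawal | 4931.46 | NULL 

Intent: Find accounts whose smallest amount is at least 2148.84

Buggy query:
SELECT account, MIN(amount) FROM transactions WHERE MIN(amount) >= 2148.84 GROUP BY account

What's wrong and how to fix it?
Bug: MIN() in WHERE is a misuse of aggregate

Fix: Replace WHERE with HAVING after the GROUP BY

Corrected query:
SELECT account, MIN(amount) FROM transactions GROUP BY account HAVING MIN(amount) >= 2148.84

Result:
account | MIN(amount)
--------+------------
ACC-102 | 3393.91    
ACC-103 | 2938.77    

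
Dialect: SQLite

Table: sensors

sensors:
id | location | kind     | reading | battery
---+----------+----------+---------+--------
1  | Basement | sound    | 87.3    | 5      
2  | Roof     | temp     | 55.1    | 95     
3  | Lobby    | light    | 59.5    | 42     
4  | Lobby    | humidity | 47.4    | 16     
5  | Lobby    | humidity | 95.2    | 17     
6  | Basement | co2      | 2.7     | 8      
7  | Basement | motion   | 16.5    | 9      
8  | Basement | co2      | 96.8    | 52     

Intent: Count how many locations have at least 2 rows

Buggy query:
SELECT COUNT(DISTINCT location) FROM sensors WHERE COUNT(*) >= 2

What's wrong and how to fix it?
Bug: WHERE filters individual rows, not groups, so a group-level COUNT is invalid there

Fix: Use a subquery that GROUPs and filters with HAVING, then count its rows

Corrected query:
SELECT COUNT(*) FROM (SELECT location FROM sensors GROUP BY location HAVING COUNT(*) >= 2)

Result:
COUNT(*)
--------
2       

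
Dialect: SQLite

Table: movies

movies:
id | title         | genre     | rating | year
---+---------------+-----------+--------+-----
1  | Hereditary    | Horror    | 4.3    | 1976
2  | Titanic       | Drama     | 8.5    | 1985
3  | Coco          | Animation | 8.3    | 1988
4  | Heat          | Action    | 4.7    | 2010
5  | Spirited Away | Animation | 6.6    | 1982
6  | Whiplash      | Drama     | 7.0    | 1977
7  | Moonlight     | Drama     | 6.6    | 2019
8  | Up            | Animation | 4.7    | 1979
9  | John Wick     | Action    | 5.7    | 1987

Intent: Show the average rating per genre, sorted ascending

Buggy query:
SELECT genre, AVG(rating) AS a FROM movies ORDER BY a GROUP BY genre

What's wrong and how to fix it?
Bug: GROUP BY must precede ORDER BY

Fix: Move ORDER BY to the end, after GROUP BY

Corrected query:
SELECT genre, AVG(rating) AS a FROM movies GROUP BY genre ORDER BY a

Result:
genre     | a       
----------+---------
Horror    | 4.3     
Action    | 5.2     
Animation | 6.533333
Drama     | 7.366667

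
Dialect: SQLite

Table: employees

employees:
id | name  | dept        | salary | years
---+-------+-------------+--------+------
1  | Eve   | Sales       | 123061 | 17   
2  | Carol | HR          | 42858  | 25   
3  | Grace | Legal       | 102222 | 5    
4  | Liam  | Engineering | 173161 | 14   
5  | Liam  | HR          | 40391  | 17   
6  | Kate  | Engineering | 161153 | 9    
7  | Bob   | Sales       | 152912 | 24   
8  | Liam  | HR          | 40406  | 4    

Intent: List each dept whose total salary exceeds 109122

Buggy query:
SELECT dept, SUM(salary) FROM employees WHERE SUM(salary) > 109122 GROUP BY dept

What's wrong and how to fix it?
Bug: Aggregate functions cannot appear in a WHERE clause

Fix: Move the aggregate condition to a HAVING clause

Corrected query:
SELECT dept, SUM(salary) FROM employees GROUP BY dept HAVING SUM(salary) > 109122

Result:
dept        | SUM(salary)
------------+------------
Engineering | 334314     
HR          | 123655     
Sales       | 275973     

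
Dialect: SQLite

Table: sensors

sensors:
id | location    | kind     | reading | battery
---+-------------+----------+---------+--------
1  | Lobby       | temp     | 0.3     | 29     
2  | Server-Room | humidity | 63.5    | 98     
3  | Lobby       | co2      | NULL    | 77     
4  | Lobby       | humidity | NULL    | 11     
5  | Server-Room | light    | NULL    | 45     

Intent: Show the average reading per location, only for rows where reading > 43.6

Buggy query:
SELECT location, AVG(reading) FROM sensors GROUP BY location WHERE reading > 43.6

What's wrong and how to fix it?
Bug: Row-level WHERE must come before GROUP BY in the clause order

Fix: Move the WHERE clause before GROUP BY

Corrected query:
SELECT location, AVG(reading) FROM sensors WHERE reading > 43.6 GROUP BY location

Result:
location    | AVG(reading)
------------+-------------
Server-Room | 63.5        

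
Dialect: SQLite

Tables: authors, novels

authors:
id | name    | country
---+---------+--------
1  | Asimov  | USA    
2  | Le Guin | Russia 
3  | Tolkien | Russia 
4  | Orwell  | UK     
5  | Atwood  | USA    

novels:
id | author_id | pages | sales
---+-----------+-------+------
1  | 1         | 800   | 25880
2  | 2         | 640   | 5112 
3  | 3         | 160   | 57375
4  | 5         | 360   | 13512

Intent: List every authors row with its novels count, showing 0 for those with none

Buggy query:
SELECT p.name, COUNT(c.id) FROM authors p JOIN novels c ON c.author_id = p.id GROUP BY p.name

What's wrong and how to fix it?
Bug: An inner join excludes parents with zero children

Fix: Switch to LEFT JOIN to retain unmatched parent rows

Corrected query:
SELECT p.name, COUNT(c.id) FROM authors p LEFT JOIN novels c ON c.author_id = p.id GROUP BY p.name

Result:
name    | COUNT(c.id)
--------+------------
Asimov  | 1          
Atwood  | 1          
Le Guin | 1          
Orwell  | 0          
Tolkien | 1          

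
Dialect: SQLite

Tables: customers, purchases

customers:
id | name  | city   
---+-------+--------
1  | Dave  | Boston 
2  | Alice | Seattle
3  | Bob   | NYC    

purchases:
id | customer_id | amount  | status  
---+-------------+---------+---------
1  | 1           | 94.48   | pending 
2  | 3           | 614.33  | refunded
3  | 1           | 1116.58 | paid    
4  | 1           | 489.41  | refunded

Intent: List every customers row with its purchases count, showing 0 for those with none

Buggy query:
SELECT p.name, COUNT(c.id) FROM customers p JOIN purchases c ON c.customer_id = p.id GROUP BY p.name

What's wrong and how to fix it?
Bug: An inner join excludes parents with zero children

Fix: Use LEFT JOIN so parents without children still appear (COUNT(c.id) gives 0)

Corrected query:
SELECT p.name, COUNT(c.id) FROM customers p LEFT JOIN purchases c ON c.customer_id = p.id GROUP BY p.name

Result:
name  | COUNT(c.id)
------+------------
Alice | 0          
Bob   | 1          
Dave  | 3          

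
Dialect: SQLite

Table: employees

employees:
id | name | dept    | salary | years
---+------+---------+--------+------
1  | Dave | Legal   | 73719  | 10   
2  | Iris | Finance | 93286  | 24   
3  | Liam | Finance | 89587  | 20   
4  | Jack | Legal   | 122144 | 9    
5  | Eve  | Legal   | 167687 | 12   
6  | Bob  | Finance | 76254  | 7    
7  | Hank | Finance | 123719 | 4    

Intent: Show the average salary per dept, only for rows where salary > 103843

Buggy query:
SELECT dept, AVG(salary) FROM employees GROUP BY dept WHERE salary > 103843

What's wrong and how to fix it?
Bug: WHERE cannot follow GROUP BY

Fix: Move the WHERE clause before GROUP BY

Corrected query:
SELECT dept, AVG(salary) FROM employees WHERE salary > 103843 GROUP BY dept

Result:
dept    | AVG(salary)
--------+------------
Finance | 123719     
Legal   | 144915.5   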